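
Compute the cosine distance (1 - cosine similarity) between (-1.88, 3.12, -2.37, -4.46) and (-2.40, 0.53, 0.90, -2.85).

With u = (-1.88, 3.12, -2.37, -4.46), v = (-2.40, 0.53, 0.90, -2.85):
u·v = (-1.88)·(-2.4) + 3.12·0.53 + (-2.37)·0.9 + (-4.46)·(-2.85) = 4.512 + 1.6536 + (-2.133) + 12.711 = 16.7436.
|u| = √((-1.88)² + 3.12² + (-2.37)² + (-4.46)²) = √(3.5344 + 9.7344 + 5.6169 + 19.8916) = √38.7773, |v| = √((-2.4)² + 0.53² + 0.9² + (-2.85)²) = √(5.76 + 0.2809 + 0.81 + 8.1225) = √14.9734.
cos θ = (u·v)/(|u||v|) = 16.7436/(√38.7773·√14.9734) ≈ 0.6949
Cosine distance = 1 - cos θ ≈ 1 - 0.6949 = 0.3051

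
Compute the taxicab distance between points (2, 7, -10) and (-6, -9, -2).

Σ|x_i - y_i| = |2 - (-6)| + |7 - (-9)| + |-10 - (-2)| = 8 + 16 + 8 = 32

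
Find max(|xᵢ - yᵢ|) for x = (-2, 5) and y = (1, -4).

max(|x_i - y_i|) = max(|-2 - 1|, |5 - (-4)|) = max(3, 9) = 9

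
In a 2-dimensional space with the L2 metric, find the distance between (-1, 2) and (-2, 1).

(Σ|x_i - y_i|^2)^(1/2) = (|-1 - (-2)|^2 + |2 - 1|^2)^(1/2)
= (1^2 + 1^2)^(1/2) = (1 + 1)^(1/2) = (2)^(1/2) ≈ 1.4142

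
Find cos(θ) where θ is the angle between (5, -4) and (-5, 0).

With u = (5, -4), v = (-5, 0):
u·v = 5·(-5) + (-4)·0 = (-25) + 0 = -25.
|u| = √(5² + (-4)²) = √41, |v| = √((-5)² + 0²) = √25, so |u||v| = √(41·25) = √1025.
cos θ = (u·v)/(|u||v|) = -25/√1025 ≈ -0.7809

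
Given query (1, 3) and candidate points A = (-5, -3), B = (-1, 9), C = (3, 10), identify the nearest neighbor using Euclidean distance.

Distances: d(A) ≈ 8.4853, d(B) ≈ 6.3246, d(C) ≈ 7.2801. Nearest: B = (-1, 9) with distance 6.3246.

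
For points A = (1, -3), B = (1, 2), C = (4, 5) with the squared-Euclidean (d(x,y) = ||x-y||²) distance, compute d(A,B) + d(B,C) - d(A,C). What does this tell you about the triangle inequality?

d(A,B) = 0² + 5² = 25, d(B,C) = 3² + 3² = 18, d(A,C) = 3² + 8² = 73.
d(A,B) + d(B,C) - d(A,C) = 25 + 18 - 73 = 43 - 73 = -30. This is < 0, so the triangle inequality FAILS for these points (squared-Euclidean is not a metric).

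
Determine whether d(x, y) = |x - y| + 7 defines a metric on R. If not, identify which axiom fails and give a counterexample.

No. d fails identity of indiscernibles (specifically d(x,x) = 0): d(6, 6) = |6 - 6| + 7 = 0 + 7 = 7 ≠ 0.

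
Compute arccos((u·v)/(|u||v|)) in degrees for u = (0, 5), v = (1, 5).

With u = (0, 5), v = (1, 5):
u·v = 0·1 + 5·5 = 0 + 25 = 25.
|u| = √(0² + 5²) = √25, |v| = √(1² + 5²) = √26, so |u||v| = √(25·26) = √650.
cos θ = (u·v)/(|u||v|) = 25/√650 ≈ 0.980581
θ = arccos(0.980581) ≈ 11.31°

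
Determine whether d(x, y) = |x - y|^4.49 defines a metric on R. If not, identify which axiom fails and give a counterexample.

No. d(x,y) = |x-y|^4.49 fails the triangle inequality since p = 4.49 > 1. Counterexample: x = 0, y = 12, z = 15. d(x,z) = |0 - 15|^4.49 = 15^4.49 ≈ 190831.3634, but d(x,y) + d(y,z) = 12^4.49 + 3^4.49 ≈ 70068.6572 + 138.7632 = 70207.4204. Since 190831.3634 > 70207.4204, the triangle inequality is violated.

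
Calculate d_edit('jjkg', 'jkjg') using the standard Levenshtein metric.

Let D[i][j] be the edit distance between the first i characters of 'jjkg' and the first j characters of 'jkjg', with D[i][0] = i, D[0][j] = j, and D[i][j] = D[i-1][j-1] if the characters match, else 1 + min(D[i-1][j], D[i][j-1], D[i-1][j-1]). Filling the table (rows: prefixes of 'jjkg', columns: prefixes of 'jkjg'):
     ε  j  k  j  g
  ε  0  1  2  3  4
  j  1  0  1  2  3
  j  2  1  1  1  2
  k  3  2  1  2  2
  g  4  3  2  2  2
The bottom-right entry gives D[4][4] = 2, so no sequence of fewer than 2 edits works. Backtracking through the table gives one optimal edit sequence (2 edits):
  jjkg → jkkg (sub j→k @2)
  jkkg → jkjg (sub k→j @3)
Edit distance = 2.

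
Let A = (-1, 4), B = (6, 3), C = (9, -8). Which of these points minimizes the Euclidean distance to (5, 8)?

Distances: d(A) ≈ 7.2111, d(B) ≈ 5.099, d(C) ≈ 16.4924. Nearest: B = (6, 3) with distance 5.099.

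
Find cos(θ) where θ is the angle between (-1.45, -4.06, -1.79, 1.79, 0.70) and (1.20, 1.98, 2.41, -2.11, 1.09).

With u = (-1.45, -4.06, -1.79, 1.79, 0.70), v = (1.20, 1.98, 2.41, -2.11, 1.09):
u·v = (-1.45)·1.2 + (-4.06)·1.98 + (-1.79)·2.41 + 1.79·(-2.11) + 0.7·1.09 = (-1.74) + (-8.0388) + (-4.3139) + (-3.7769) + 0.763 = -17.1066.
|u| = √((-1.45)² + (-4.06)² + (-1.79)² + 1.79² + 0.7²) = √(2.1025 + 16.4836 + 3.2041 + 3.2041 + 0.49) = √25.4843, |v| = √(1.2² + 1.98² + 2.41² + (-2.11)² + 1.09²) = √(1.44 + 3.9204 + 5.8081 + 4.4521 + 1.1881) = √16.8087.
cos θ = (u·v)/(|u||v|) = -17.1066/(√25.4843·√16.8087) ≈ -0.8265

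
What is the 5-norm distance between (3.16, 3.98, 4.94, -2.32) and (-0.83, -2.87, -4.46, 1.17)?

(Σ|x_i - y_i|^5)^(1/5) = (|3.16 - (-0.83)|^5 + |3.98 - (-2.87)|^5 + |4.94 - (-4.46)|^5 + |-2.32 - 1.17|^5)^(1/5)
= (3.99^5 + 6.85^5 + 9.4^5 + 3.49^5)^(1/5) ≈ (1011.2638 + 15081.7889 + 73390.4022 + 517.7584)^(1/5) = (90001.2133)^(1/5) ≈ 9.7915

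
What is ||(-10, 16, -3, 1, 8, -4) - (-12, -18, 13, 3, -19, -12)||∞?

max(|x_i - y_i|) = max(|-10 - (-12)|, |16 - (-18)|, |-3 - 13|, |1 - 3|, |8 - (-19)|, |-4 - (-12)|) = max(2, 34, 16, 2, 27, 8) = 34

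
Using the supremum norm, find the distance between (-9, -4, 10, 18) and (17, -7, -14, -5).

max(|x_i - y_i|) = max(|-9 - 17|, |-4 - (-7)|, |10 - (-14)|, |18 - (-5)|) = max(26, 3, 24, 23) = 26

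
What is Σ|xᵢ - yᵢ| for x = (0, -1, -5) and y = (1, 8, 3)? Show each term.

Σ|x_i - y_i| = |0 - 1| + |-1 - 8| + |-5 - 3| = 1 + 9 + 8 = 18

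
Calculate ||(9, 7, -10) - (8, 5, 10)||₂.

√(Σ(x_i - y_i)²) = √((9 - 8)² + (7 - 5)² + (-10 - 10)²)
= √(1² + 2² + (-20)²) = √(1 + 4 + 400) = √405 ≈ 20.1246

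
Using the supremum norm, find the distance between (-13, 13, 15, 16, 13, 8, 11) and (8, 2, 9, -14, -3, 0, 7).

max(|x_i - y_i|) = max(|-13 - 8|, |13 - 2|, |15 - 9|, |16 - (-14)|, |13 - (-3)|, |8 - 0|, |11 - 7|) = max(21, 11, 6, 30, 16, 8, 4) = 30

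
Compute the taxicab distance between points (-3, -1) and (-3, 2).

Σ|x_i - y_i| = |-3 - (-3)| + |-1 - 2| = 0 + 3 = 3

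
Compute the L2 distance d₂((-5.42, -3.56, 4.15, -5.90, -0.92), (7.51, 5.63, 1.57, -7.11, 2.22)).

√(Σ(x_i - y_i)²) = √((-5.42 - 7.51)² + (-3.56 - 5.63)² + (4.15 - 1.57)² + (-5.9 - (-7.11))² + (-0.92 - 2.22)²)
= √((-12.93)² + (-9.19)² + 2.58² + 1.21² + (-3.14)²) = √(167.1849 + 84.4561 + 6.6564 + 1.4641 + 9.8596) = √269.6211 ≈ 16.4201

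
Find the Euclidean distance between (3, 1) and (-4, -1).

√(Σ(x_i - y_i)²) = √((3 - (-4))² + (1 - (-1))²)
= √(7² + 2²) = √(49 + 4) = √53 ≈ 7.2801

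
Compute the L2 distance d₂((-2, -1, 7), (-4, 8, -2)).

√(Σ(x_i - y_i)²) = √((-2 - (-4))² + (-1 - 8)² + (7 - (-2))²)
= √(2² + (-9)² + 9²) = √(4 + 81 + 81) = √166 ≈ 12.8841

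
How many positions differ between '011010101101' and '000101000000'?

Differing positions: 2, 3, 4, 5, 6, 7, 9, 10, 12. Hamming distance = 9.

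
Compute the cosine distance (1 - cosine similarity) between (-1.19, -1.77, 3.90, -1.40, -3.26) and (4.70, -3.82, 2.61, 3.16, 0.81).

With u = (-1.19, -1.77, 3.90, -1.40, -3.26), v = (4.70, -3.82, 2.61, 3.16, 0.81):
u·v = (-1.19)·4.7 + (-1.77)·(-3.82) + 3.9·2.61 + (-1.4)·3.16 + (-3.26)·0.81 = (-5.593) + 6.7614 + 10.179 + (-4.424) + (-2.6406) = 4.2828.
|u| = √((-1.19)² + (-1.77)² + 3.9² + (-1.4)² + (-3.26)²) = √(1.4161 + 3.1329 + 15.21 + 1.96 + 10.6276) = √32.3466, |v| = √(4.7² + (-3.82)² + 2.61² + 3.16² + 0.81²) = √(22.09 + 14.5924 + 6.8121 + 9.9856 + 0.6561) = √54.1362.
cos θ = (u·v)/(|u||v|) = 4.2828/(√32.3466·√54.1362) ≈ 0.1023
Cosine distance = 1 - cos θ ≈ 1 - 0.1023 = 0.8977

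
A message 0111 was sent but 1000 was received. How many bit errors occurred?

Differing positions: 1, 2, 3, 4. Hamming distance = 4.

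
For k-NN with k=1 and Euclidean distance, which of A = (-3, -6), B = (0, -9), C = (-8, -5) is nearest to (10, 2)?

Distances: d(A) ≈ 15.2643, d(B) ≈ 14.8661, d(C) ≈ 19.3132. Nearest: B = (0, -9) with distance 14.8661.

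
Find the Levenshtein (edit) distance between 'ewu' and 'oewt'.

Let D[i][j] be the edit distance between the first i characters of 'ewu' and the first j characters of 'oewt', with D[i][0] = i, D[0][j] = j, and D[i][j] = D[i-1][j-1] if the characters match, else 1 + min(D[i-1][j], D[i][j-1], D[i-1][j-1]). Filling the table (rows: prefixes of 'ewu', columns: prefixes of 'oewt'):
     ε  o  e  w  t
  ε  0  1  2  3  4
  e  1  1  1  2  3
  w  2  2  2  1  2
  u  3  3  3  2  2
The bottom-right entry gives D[3][4] = 2, so no sequence of fewer than 2 edits works. Backtracking through the table gives one optimal edit sequence (2 edits):
  ewu → oewu (ins o @1)
  oewu → oewt (sub u→t @4)
Edit distance = 2.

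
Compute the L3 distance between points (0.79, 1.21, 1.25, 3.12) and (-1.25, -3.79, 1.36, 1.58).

(Σ|x_i - y_i|^3)^(1/3) = (|0.79 - (-1.25)|^3 + |1.21 - (-3.79)|^3 + |1.25 - 1.36|^3 + |3.12 - 1.58|^3)^(1/3)
= (2.04^3 + 5^3 + 0.11^3 + 1.54^3)^(1/3) ≈ (8.4897 + 125 + 0.0013 + 3.6523)^(1/3) = (137.1433)^(1/3) ≈ 5.1569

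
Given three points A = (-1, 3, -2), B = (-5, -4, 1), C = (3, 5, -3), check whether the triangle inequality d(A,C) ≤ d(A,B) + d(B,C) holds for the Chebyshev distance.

d(A,B) = max(4, 7, 3) = 7, d(B,C) = max(8, 9, 4) = 9, d(A,C) = max(4, 2, 1) = 4.
d(A,C) = 4 ≤ 7 + 9 = 16. Triangle inequality is satisfied.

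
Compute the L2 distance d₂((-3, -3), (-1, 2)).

√(Σ(x_i - y_i)²) = √((-3 - (-1))² + (-3 - 2)²)
= √((-2)² + (-5)²) = √(4 + 25) = √29 ≈ 5.3852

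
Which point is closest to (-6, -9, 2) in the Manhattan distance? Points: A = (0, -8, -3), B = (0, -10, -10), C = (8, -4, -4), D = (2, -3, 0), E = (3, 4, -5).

Distances: d(A) = 12, d(B) = 19, d(C) = 25, d(D) = 16, d(E) = 29. Nearest: A = (0, -8, -3) with distance 12.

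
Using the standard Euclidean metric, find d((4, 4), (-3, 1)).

√(Σ(x_i - y_i)²) = √((4 - (-3))² + (4 - 1)²)
= √(7² + 3²) = √(49 + 9) = √58 ≈ 7.6158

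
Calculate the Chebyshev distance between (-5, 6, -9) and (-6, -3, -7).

max(|x_i - y_i|) = max(|-5 - (-6)|, |6 - (-3)|, |-9 - (-7)|) = max(1, 9, 2) = 9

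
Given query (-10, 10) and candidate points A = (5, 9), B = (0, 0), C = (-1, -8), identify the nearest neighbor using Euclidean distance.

Distances: d(A) ≈ 15.0333, d(B) ≈ 14.1421, d(C) ≈ 20.1246. Nearest: B = (0, 0) with distance 14.1421.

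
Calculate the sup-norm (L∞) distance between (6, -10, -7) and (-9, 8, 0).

max(|x_i - y_i|) = max(|6 - (-9)|, |-10 - 8|, |-7 - 0|) = max(15, 18, 7) = 18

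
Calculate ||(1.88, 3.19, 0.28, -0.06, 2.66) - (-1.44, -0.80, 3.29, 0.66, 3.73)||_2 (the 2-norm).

(Σ|x_i - y_i|^2)^(1/2) = (|1.88 - (-1.44)|^2 + |3.19 - (-0.8)|^2 + |0.28 - 3.29|^2 + |-0.06 - 0.66|^2 + |2.66 - 3.73|^2)^(1/2)
= (3.32^2 + 3.99^2 + 3.01^2 + 0.72^2 + 1.07^2)^(1/2) = (11.0224 + 15.9201 + 9.0601 + 0.5184 + 1.1449)^(1/2) = (37.6659)^(1/2) ≈ 6.1373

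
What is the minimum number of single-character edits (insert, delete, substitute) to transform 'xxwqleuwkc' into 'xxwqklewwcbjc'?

Let D[i][j] be the edit distance between the first i characters of 'xxwqleuwkc' and the first j characters of 'xxwqklewwcbjc', with D[i][0] = i, D[0][j] = j, and D[i][j] = D[i-1][j-1] if the characters match, else 1 + min(D[i-1][j], D[i][j-1], D[i-1][j-1]). Filling the table (rows: prefixes of 'xxwqleuwkc', columns: prefixes of 'xxwqklewwcbjc'):
     ε  x  x  w  q  k  l  e  w  w  c  b  j  c
  ε  0  1  2  3  4  5  6  7  8  9 10 11 12 13
  x  1  0  1  2  3  4  5  6  7  8  9 10 11 12
  x  2  1  0  1  2  3  4  5  6  7  8  9 10 11
  w  3  2  1  0  1  2  3  4  5  6  7  8  9 10
  q  4  3  2  1  0  1  2  3  4  5  6  7  8  9
  l  5  4  3  2  1  1  1  2  3  4  5  6  7  8
  e  6  5  4  3  2  2  2  1  2  3  4  5  6  7
  u  7  6  5  4  3  3  3  2  2  3  4  5  6  7
  w  8  7  6  5  4  4  4  3  2  2  3  4  5  6
  k  9  8  7  6  5  4  5  4  3  3  3  4  5  6
  c 10  9  8  7  6  5  5  5  4  4  3  4  5  5
The bottom-right entry gives D[10][13] = 5, so no sequence of fewer than 5 edits works. Backtracking through the table gives one optimal edit sequence (5 edits):
  xxwqleuwkc → xxwqkleuwkc (ins k @5)
  xxwqkleuwkc → xxwqklewwkc (sub u→w @8)
  xxwqklewwkc → xxwqklewwckc (ins c @10)
  xxwqklewwckc → xxwqklewwcbkc (ins b @11)
  xxwqklewwcbkc → xxwqklewwcbjc (sub k→j @12)
Edit distance = 5.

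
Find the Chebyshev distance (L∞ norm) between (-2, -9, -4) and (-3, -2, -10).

max(|x_i - y_i|) = max(|-2 - (-3)|, |-9 - (-2)|, |-4 - (-10)|) = max(1, 7, 6) = 7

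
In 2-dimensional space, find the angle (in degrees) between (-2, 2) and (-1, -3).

With u = (-2, 2), v = (-1, -3):
u·v = (-2)·(-1) + 2·(-3) = 2 + (-6) = -4.
|u| = √((-2)² + 2²) = √8, |v| = √((-1)² + (-3)²) = √10, so |u||v| = √(8·10) = √80.
cos θ = (u·v)/(|u||v|) = -4/√80 ≈ -0.447214
θ = arccos(-0.447214) ≈ 116.57°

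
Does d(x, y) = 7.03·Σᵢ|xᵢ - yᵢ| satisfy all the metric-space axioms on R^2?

Yes. The L1 (Manhattan) norm induces a metric on R^2, and multiplying a metric by a positive constant 7.03 > 0 preserves all four axioms: non-negativity (7.03·||x-y|| ≥ 0), identity (7.03·||x-y|| = 0 ⟺ ||x-y|| = 0 ⟺ x = y), symmetry (||x-y|| = ||y-x||), and the triangle inequality (7.03·||x-z|| ≤ 7.03·||x-y|| + 7.03·||y-z||). So d is a metric.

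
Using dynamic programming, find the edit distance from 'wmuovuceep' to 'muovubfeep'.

Let D[i][j] be the edit distance between the first i characters of 'wmuovuceep' and the first j characters of 'muovubfeep', with D[i][0] = i, D[0][j] = j, and D[i][j] = D[i-1][j-1] if the characters match, else 1 + min(D[i-1][j], D[i][j-1], D[i-1][j-1]). Filling the table (rows: prefixes of 'wmuovuceep', columns: prefixes of 'muovubfeep'):
     ε  m  u  o  v  u  b  f  e  e  p
  ε  0  1  2  3  4  5  6  7  8  9 10
  w  1  1  2  3  4  5  6  7  8  9 10
  m  2  1  2  3  4  5  6  7  8  9 10
  u  3  2  1  2  3  4  5  6  7  8  9
  o  4  3  2  1  2  3  4  5  6  7  8
  v  5  4  3  2  1  2  3  4  5  6  7
  u  6  5  4  3  2  1  2  3  4  5  6
  c  7  6  5  4  3  2  2  3  4  5  6
  e  8  7  6  5  4  3  3  3  3  4  5
  e  9  8  7  6  5  4  4  4  3  3  4
  p 10  9  8  7  6  5  5  5  4  4  3
The bottom-right entry gives D[10][10] = 3, so no sequence of fewer than 3 edits works. Backtracking through the table gives one optimal edit sequence (3 edits):
  wmuovuceep → muovuceep (del w @1)
  muovuceep → muovubceep (ins b @6)
  muovubceep → muovubfeep (sub c→f @7)
Edit distance = 3.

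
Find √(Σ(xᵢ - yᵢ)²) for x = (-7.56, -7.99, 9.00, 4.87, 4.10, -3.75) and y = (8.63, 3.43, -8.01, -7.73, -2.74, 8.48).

√(Σ(x_i - y_i)²) = √((-7.56 - 8.63)² + (-7.99 - 3.43)² + (9 - (-8.01))² + (4.87 - (-7.73))² + (4.1 - (-2.74))² + (-3.75 - 8.48)²)
= √((-16.19)² + (-11.42)² + 17.01² + 12.6² + 6.84² + (-12.23)²) = √(262.1161 + 130.4164 + 289.3401 + 158.76 + 46.7856 + 149.5729) = √1036.9911 ≈ 32.2023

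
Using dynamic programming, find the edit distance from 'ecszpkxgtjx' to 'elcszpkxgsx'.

Let D[i][j] be the edit distance between the first i characters of 'ecszpkxgtjx' and the first j characters of 'elcszpkxgsx', with D[i][0] = i, D[0][j] = j, and D[i][j] = D[i-1][j-1] if the characters match, else 1 + min(D[i-1][j], D[i][j-1], D[i-1][j-1]). Filling the table (rows: prefixes of 'ecszpkxgtjx', columns: prefixes of 'elcszpkxgsx'):
     ε  e  l  c  s  z  p  k  x  g  s  x
  ε  0  1  2  3  4  5  6  7  8  9 10 11
  e  1  0  1  2  3  4  5  6  7  8  9 10
  c  2  1  1  1  2  3  4  5  6  7  8  9
  s  3  2  2  2  1  2  3  4  5  6  7  8
  z  4  3  3  3  2  1  2  3  4  5  6  7
  p  5  4  4  4  3  2  1  2  3  4  5  6
  k  6  5  5  5  4  3  2  1  2  3  4  5
  x  7  6  6  6  5  4  3  2  1  2  3  4
  g  8  7  7  7  6  5  4  3  2  1  2  3
  t  9  8  8  8  7  6  5  4  3  2  2  3
  j 10  9  9  9  8  7  6  5  4  3  3  3
  x 11 10 10 10  9  8  7  6  5  4  4  3
The bottom-right entry gives D[11][11] = 3, so no sequence of fewer than 3 edits works. Backtracking through the table gives one optimal edit sequence (3 edits):
  ecszpkxgtjx → elcszpkxgtjx (ins l @2)
  elcszpkxgtjx → elcszpkxgjx (del t @10)
  elcszpkxgjx → elcszpkxgsx (sub j→s @10)
Edit distance = 3.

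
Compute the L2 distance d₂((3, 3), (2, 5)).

√(Σ(x_i - y_i)²) = √((3 - 2)² + (3 - 5)²)
= √(1² + (-2)²) = √(1 + 4) = √5 ≈ 2.2361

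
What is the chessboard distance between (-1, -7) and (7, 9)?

max(|x_i - y_i|) = max(|-1 - 7|, |-7 - 9|) = max(8, 16) = 16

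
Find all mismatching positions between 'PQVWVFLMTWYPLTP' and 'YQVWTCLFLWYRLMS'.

Differing positions: 1, 5, 6, 8, 9, 12, 14, 15. Hamming distance = 8.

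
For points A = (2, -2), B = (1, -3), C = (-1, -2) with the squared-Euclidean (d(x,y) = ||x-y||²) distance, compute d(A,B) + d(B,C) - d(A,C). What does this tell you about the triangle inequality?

d(A,B) = 1² + 1² = 2, d(B,C) = 2² + 1² = 5, d(A,C) = 3² + 0² = 9.
d(A,B) + d(B,C) - d(A,C) = 2 + 5 - 9 = 7 - 9 = -2. This is < 0, so the triangle inequality FAILS for these points (squared-Euclidean is not a metric).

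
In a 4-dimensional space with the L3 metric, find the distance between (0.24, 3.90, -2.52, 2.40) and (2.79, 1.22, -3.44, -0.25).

(Σ|x_i - y_i|^3)^(1/3) = (|0.24 - 2.79|^3 + |3.9 - 1.22|^3 + |-2.52 - (-3.44)|^3 + |2.4 - (-0.25)|^3)^(1/3)
= (2.55^3 + 2.68^3 + 0.92^3 + 2.65^3)^(1/3) ≈ (16.5814 + 19.2488 + 0.7787 + 18.6096)^(1/3) = (55.2185)^(1/3) ≈ 3.808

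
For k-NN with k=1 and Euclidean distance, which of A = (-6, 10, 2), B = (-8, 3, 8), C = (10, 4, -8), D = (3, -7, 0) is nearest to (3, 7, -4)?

Distances: d(A) ≈ 11.225, d(B) ≈ 16.7631, d(C) ≈ 8.6023, d(D) ≈ 14.5602. Nearest: C = (10, 4, -8) with distance 8.6023.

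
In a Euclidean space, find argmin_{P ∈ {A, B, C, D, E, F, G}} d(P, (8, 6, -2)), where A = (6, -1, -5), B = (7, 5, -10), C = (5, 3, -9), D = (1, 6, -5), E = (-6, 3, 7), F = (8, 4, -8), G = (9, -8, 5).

Distances: d(A) ≈ 7.874, d(B) ≈ 8.124, d(C) ≈ 8.1854, d(D) ≈ 7.6158, d(E) ≈ 16.9115, d(F) ≈ 6.3246, d(G) ≈ 15.6844. Nearest: F = (8, 4, -8) with distance 6.3246.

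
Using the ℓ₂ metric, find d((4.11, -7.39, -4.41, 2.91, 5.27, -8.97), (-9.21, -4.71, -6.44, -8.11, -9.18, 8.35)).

√(Σ(x_i - y_i)²) = √((4.11 - (-9.21))² + (-7.39 - (-4.71))² + (-4.41 - (-6.44))² + (2.91 - (-8.11))² + (5.27 - (-9.18))² + (-8.97 - 8.35)²)
= √(13.32² + (-2.68)² + 2.03² + 11.02² + 14.45² + (-17.32)²) = √(177.4224 + 7.1824 + 4.1209 + 121.4404 + 208.8025 + 299.9824) = √818.951 ≈ 28.6173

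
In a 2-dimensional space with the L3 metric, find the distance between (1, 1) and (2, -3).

(Σ|x_i - y_i|^3)^(1/3) = (|1 - 2|^3 + |1 - (-3)|^3)^(1/3)
= (1^3 + 4^3)^(1/3) = (1 + 64)^(1/3) = (65)^(1/3) ≈ 4.0207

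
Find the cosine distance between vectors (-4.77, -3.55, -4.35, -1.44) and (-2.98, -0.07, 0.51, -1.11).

With u = (-4.77, -3.55, -4.35, -1.44), v = (-2.98, -0.07, 0.51, -1.11):
u·v = (-4.77)·(-2.98) + (-3.55)·(-0.07) + (-4.35)·0.51 + (-1.44)·(-1.11) = 14.2146 + 0.2485 + (-2.2185) + 1.5984 = 13.843.
|u| = √((-4.77)² + (-3.55)² + (-4.35)² + (-1.44)²) = √(22.7529 + 12.6025 + 18.9225 + 2.0736) = √56.3515, |v| = √((-2.98)² + (-0.07)² + 0.51² + (-1.11)²) = √(8.8804 + 0.0049 + 0.2601 + 1.2321) = √10.3775.
cos θ = (u·v)/(|u||v|) = 13.843/(√56.3515·√10.3775) ≈ 0.5724
Cosine distance = 1 - cos θ ≈ 1 - 0.5724 = 0.4276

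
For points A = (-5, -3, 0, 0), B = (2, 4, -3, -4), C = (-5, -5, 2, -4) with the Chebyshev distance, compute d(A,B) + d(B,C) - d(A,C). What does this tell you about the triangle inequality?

d(A,B) = max(7, 7, 3, 4) = 7, d(B,C) = max(7, 9, 5, 0) = 9, d(A,C) = max(0, 2, 2, 4) = 4.
d(A,B) + d(B,C) - d(A,C) = 7 + 9 - 4 = 16 - 4 = 12. This is ≥ 0, so the triangle inequality holds for these points.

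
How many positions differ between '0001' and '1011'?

Differing positions: 1, 3. Hamming distance = 2.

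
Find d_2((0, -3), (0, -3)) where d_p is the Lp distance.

(Σ|x_i - y_i|^2)^(1/2) = (|0 - 0|^2 + |-3 - (-3)|^2)^(1/2)
= (0^2 + 0^2)^(1/2) = (0 + 0)^(1/2) = (0)^(1/2) = 0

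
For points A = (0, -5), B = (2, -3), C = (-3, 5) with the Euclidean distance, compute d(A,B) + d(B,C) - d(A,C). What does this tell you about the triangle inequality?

d(A,B) = √(2² + 2²) = √8 ≈ 2.8284, d(B,C) = √(5² + 8²) = √89 ≈ 9.434, d(A,C) = √(3² + 10²) = √109 ≈ 10.4403.
d(A,B) + d(B,C) - d(A,C) = 2.8284 + 9.434 - 10.4403 = 12.2624 - 10.4403 = 1.8221 (to 4 decimal places). This is ≥ 0, so the triangle inequality holds for these points.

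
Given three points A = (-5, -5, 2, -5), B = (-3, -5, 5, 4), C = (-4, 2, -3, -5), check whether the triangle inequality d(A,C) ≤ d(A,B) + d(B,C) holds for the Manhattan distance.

d(A,B) = 2 + 0 + 3 + 9 = 14, d(B,C) = 1 + 7 + 8 + 9 = 25, d(A,C) = 1 + 7 + 5 + 0 = 13.
d(A,C) = 13 ≤ 14 + 25 = 39. Triangle inequality is satisfied.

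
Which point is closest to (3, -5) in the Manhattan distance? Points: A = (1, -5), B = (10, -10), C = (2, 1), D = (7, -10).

Distances: d(A) = 2, d(B) = 12, d(C) = 7, d(D) = 9. Nearest: A = (1, -5) with distance 2.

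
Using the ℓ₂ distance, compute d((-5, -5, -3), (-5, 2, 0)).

(Σ|x_i - y_i|^2)^(1/2) = (|-5 - (-5)|^2 + |-5 - 2|^2 + |-3 - 0|^2)^(1/2)
= (0^2 + 7^2 + 3^2)^(1/2) = (0 + 49 + 9)^(1/2) = (58)^(1/2) ≈ 7.6158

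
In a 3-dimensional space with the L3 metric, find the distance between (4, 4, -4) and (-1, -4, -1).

(Σ|x_i - y_i|^3)^(1/3) = (|4 - (-1)|^3 + |4 - (-4)|^3 + |-4 - (-1)|^3)^(1/3)
= (5^3 + 8^3 + 3^3)^(1/3) = (125 + 512 + 27)^(1/3) = (664)^(1/3) ≈ 8.7241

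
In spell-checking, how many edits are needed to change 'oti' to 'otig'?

Let D[i][j] be the edit distance between the first i characters of 'oti' and the first j characters of 'otig', with D[i][0] = i, D[0][j] = j, and D[i][j] = D[i-1][j-1] if the characters match, else 1 + min(D[i-1][j], D[i][j-1], D[i-1][j-1]). Filling the table (rows: prefixes of 'oti', columns: prefixes of 'otig'):
     ε  o  t  i  g
  ε  0  1  2  3  4
  o  1  0  1  2  3
  t  2  1  0  1  2
  i  3  2  1  0  1
The bottom-right entry gives D[3][4] = 1, so no sequence of fewer than 1 edit works. Backtracking through the table gives one optimal edit sequence (1 edit):
  oti → otig (ins g @4)
Edit distance = 1.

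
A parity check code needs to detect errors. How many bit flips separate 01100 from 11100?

Differing positions: 1. Hamming distance = 1.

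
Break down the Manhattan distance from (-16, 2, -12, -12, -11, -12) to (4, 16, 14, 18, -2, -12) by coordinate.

Σ|x_i - y_i| = |-16 - 4| + |2 - 16| + |-12 - 14| + |-12 - 18| + |-11 - (-2)| + |-12 - (-12)| = 20 + 14 + 26 + 30 + 9 + 0 = 99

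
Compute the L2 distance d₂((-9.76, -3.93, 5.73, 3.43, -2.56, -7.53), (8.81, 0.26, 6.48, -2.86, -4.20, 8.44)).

√(Σ(x_i - y_i)²) = √((-9.76 - 8.81)² + (-3.93 - 0.26)² + (5.73 - 6.48)² + (3.43 - (-2.86))² + (-2.56 - (-4.2))² + (-7.53 - 8.44)²)
= √((-18.57)² + (-4.19)² + (-0.75)² + 6.29² + 1.64² + (-15.97)²) = √(344.8449 + 17.5561 + 0.5625 + 39.5641 + 2.6896 + 255.0409) = √660.2581 ≈ 25.6955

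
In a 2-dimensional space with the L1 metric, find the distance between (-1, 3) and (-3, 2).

Σ|x_i - y_i| = |-1 - (-3)| + |3 - 2| = 2 + 1 = 3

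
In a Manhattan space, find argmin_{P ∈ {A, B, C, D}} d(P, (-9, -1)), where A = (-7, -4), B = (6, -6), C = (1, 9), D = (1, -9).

Distances: d(A) = 5, d(B) = 20, d(C) = 20, d(D) = 18. Nearest: A = (-7, -4) with distance 5.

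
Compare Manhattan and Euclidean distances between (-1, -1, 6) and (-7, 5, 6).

L1 = |-1 - (-7)| + |-1 - 5| + |6 - 6| = 6 + 6 + 0 = 12
L2 = √(6² + 6² + 0²) = √72 ≈ 8.4853
L1 ≥ L2 always (equality iff movement is along one axis); L1 > L2 here.
Ratio L1/L2 = 12/√72 ≈ 1.4142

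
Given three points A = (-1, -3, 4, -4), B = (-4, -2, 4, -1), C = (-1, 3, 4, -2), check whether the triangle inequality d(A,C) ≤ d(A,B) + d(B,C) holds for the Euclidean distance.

d(A,B) = √(3² + 1² + 0² + 3²) = √19 ≈ 4.3589, d(B,C) = √(3² + 5² + 0² + 1²) = √35 ≈ 5.9161, d(A,C) = √(0² + 6² + 0² + 2²) = √40 ≈ 6.3246.
d(A,C) ≈ 6.3246 ≤ 4.3589 + 5.9161 = 10.275. Triangle inequality is satisfied.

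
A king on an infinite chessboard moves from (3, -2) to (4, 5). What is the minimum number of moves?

max(|x_i - y_i|) = max(|3 - 4|, |-2 - 5|) = max(1, 7) = 7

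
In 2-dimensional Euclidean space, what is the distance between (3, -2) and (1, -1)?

√(Σ(x_i - y_i)²) = √((3 - 1)² + (-2 - (-1))²)
= √(2² + (-1)²) = √(4 + 1) = √5 ≈ 2.2361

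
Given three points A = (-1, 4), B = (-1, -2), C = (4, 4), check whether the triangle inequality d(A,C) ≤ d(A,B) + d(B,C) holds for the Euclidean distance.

d(A,B) = √(0² + 6²) = √36 = 6, d(B,C) = √(5² + 6²) = √61 ≈ 7.8102, d(A,C) = √(5² + 0²) = √25 = 5.
d(A,C) = 5 ≤ 6 + 7.8102 = 13.8102. Triangle inequality is satisfied.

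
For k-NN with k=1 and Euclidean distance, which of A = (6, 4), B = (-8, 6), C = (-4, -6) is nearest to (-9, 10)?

Distances: d(A) ≈ 16.1555, d(B) ≈ 4.1231, d(C) ≈ 16.7631. Nearest: B = (-8, 6) with distance 4.1231.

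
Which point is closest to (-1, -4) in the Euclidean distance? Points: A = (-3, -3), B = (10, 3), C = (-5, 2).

Distances: d(A) ≈ 2.2361, d(B) ≈ 13.0384, d(C) ≈ 7.2111. Nearest: A = (-3, -3) with distance 2.2361.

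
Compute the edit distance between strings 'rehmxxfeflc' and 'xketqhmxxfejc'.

Let D[i][j] be the edit distance between the first i characters of 'rehmxxfeflc' and the first j characters of 'xketqhmxxfejc', with D[i][0] = i, D[0][j] = j, and D[i][j] = D[i-1][j-1] if the characters match, else 1 + min(D[i-1][j], D[i][j-1], D[i-1][j-1]). Filling the table (rows: prefixes of 'rehmxxfeflc', columns: prefixes of 'xketqhmxxfejc'):
     ε  x  k  e  t  q  h  m  x  x  f  e  j  c
  ε  0  1  2  3  4  5  6  7  8  9 10 11 12 13
  r  1  1  2  3  4  5  6  7  8  9 10 11 12 13
  e  2  2  2  2  3  4  5  6  7  8  9 10 11 12
  h  3  3  3  3  3  4  4  5  6  7  8  9 10 11
  m  4  4  4  4  4  4  5  4  5  6  7  8  9 10
  x  5  4  5  5  5  5  5  5  4  5  6  7  8  9
  x  6  5  5  6  6  6  6  6  5  4  5  6  7  8
  f  7  6  6  6  7  7  7  7  6  5  4  5  6  7
  e  8  7  7  6  7  8  8  8  7  6  5  4  5  6
  f  9  8  8  7  7  8  9  9  8  7  6  5  5  6
  l 10  9  9  8  8  8  9 10  9  8  7  6  6  6
  c 11 10 10  9  9  9  9 10 10  9  8  7  7  6
The bottom-right entry gives D[11][13] = 6, so no sequence of fewer than 6 edits works. Backtracking through the table gives one optimal edit sequence (6 edits):
  rehmxxfeflc → xrehmxxfeflc (ins x @1)
  xrehmxxfeflc → xkehmxxfeflc (sub r→k @2)
  xkehmxxfeflc → xkethmxxfeflc (ins t @4)
  xkethmxxfeflc → xketqhmxxfeflc (ins q @5)
  xketqhmxxfeflc → xketqhmxxfelc (del f @12)
  xketqhmxxfelc → xketqhmxxfejc (sub l→j @12)
Edit distance = 6.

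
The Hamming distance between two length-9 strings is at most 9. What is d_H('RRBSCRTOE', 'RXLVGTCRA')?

Differing positions: 2, 3, 4, 5, 6, 7, 8, 9. Hamming distance = 8. The maximum possible Hamming distance for length-9 strings is 9, so d_H/9 = 8/9 ≈ 0.8889.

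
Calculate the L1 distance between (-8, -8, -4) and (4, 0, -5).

Σ|x_i - y_i| = |-8 - 4| + |-8 - 0| + |-4 - (-5)| = 12 + 8 + 1 = 21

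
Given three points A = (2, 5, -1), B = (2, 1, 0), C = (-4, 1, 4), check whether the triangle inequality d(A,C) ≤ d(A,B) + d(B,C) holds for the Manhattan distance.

d(A,B) = 0 + 4 + 1 = 5, d(B,C) = 6 + 0 + 4 = 10, d(A,C) = 6 + 4 + 5 = 15.
d(A,C) = 15 ≤ 5 + 10 = 15. Triangle inequality is satisfied.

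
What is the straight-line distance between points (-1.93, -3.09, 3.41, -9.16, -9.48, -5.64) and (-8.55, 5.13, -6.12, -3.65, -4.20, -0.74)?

√(Σ(x_i - y_i)²) = √((-1.93 - (-8.55))² + (-3.09 - 5.13)² + (3.41 - (-6.12))² + (-9.16 - (-3.65))² + (-9.48 - (-4.2))² + (-5.64 - (-0.74))²)
= √(6.62² + (-8.22)² + 9.53² + (-5.51)² + (-5.28)² + (-4.9)²) = √(43.8244 + 67.5684 + 90.8209 + 30.3601 + 27.8784 + 24.01) = √284.4622 ≈ 16.866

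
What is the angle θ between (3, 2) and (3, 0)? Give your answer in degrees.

With u = (3, 2), v = (3, 0):
u·v = 3·3 + 2·0 = 9 + 0 = 9.
|u| = √(3² + 2²) = √13, |v| = √(3² + 0²) = √9, so |u||v| = √(13·9) = √117.
cos θ = (u·v)/(|u||v|) = 9/√117 ≈ 0.83205
θ = arccos(0.83205) ≈ 33.69°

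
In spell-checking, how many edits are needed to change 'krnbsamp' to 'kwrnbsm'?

Let D[i][j] be the edit distance between the first i characters of 'krnbsamp' and the first j characters of 'kwrnbsm', with D[i][0] = i, D[0][j] = j, and D[i][j] = D[i-1][j-1] if the characters match, else 1 + min(D[i-1][j], D[i][j-1], D[i-1][j-1]). Filling the table (rows: prefixes of 'krnbsamp', columns: prefixes of 'kwrnbsm'):
     ε  k  w  r  n  b  s  m
  ε  0  1  2  3  4  5  6  7
  k  1  0  1  2  3  4  5  6
  r  2  1  1  1  2  3  4  5
  n  3  2  2  2  1  2  3  4
  b  4  3  3  3  2  1  2  3
  s  5  4  4  4  3  2  1  2
  a  6  5  5  5  4  3  2  2
  m  7  6  6  6  5  4  3  2
  p  8  7  7  7  6  5  4  3
The bottom-right entry gives D[8][7] = 3, so no sequence of fewer than 3 edits works. Backtracking through the table gives one optimal edit sequence (3 edits):
  krnbsamp → kwrnbsamp (ins w @2)
  kwrnbsamp → kwrnbsmp (del a @7)
  kwrnbsmp → kwrnbsm (del p @8)
Edit distance = 3.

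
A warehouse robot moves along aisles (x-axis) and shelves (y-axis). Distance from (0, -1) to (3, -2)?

Σ|x_i - y_i| = |0 - 3| + |-1 - (-2)| = 3 + 1 = 4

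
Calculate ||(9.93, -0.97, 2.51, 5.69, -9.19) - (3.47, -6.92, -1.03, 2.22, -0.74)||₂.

√(Σ(x_i - y_i)²) = √((9.93 - 3.47)² + (-0.97 - (-6.92))² + (2.51 - (-1.03))² + (5.69 - 2.22)² + (-9.19 - (-0.74))²)
= √(6.46² + 5.95² + 3.54² + 3.47² + (-8.45)²) = √(41.7316 + 35.4025 + 12.5316 + 12.0409 + 71.4025) = √173.1091 ≈ 13.1571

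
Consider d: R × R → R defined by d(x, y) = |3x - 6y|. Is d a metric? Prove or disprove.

No. d fails symmetry: d(6, 7) = |3·6 - 6·7| = |-24| = 24, but d(7, 6) = |3·7 - 6·6| = |-15| = 15. Since 24 ≠ 15, d(x,y) ≠ d(y,x) in general.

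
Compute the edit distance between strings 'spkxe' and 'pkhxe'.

Let D[i][j] be the edit distance between the first i characters of 'spkxe' and the first j characters of 'pkhxe', with D[i][0] = i, D[0][j] = j, and D[i][j] = D[i-1][j-1] if the characters match, else 1 + min(D[i-1][j], D[i][j-1], D[i-1][j-1]). Filling the table (rows: prefixes of 'spkxe', columns: prefixes of 'pkhxe'):
     ε  p  k  h  x  e
  ε  0  1  2  3  4  5
  s  1  1  2  3  4  5
  p  2  1  2  3  4  5
  k  3  2  1  2  3  4
  x  4  3  2  2  2  3
  e  5  4  3  3  3  2
The bottom-right entry gives D[5][5] = 2, so no sequence of fewer than 2 edits works. Backtracking through the table gives one optimal edit sequence (2 edits):
  spkxe → pkxe (del s @1)
  pkxe → pkhxe (ins h @3)
Edit distance = 2.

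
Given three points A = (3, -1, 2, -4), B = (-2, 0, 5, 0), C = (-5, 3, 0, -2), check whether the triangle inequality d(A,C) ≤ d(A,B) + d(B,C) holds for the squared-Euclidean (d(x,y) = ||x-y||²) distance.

d(A,B) = 5² + 1² + 3² + 4² = 51, d(B,C) = 3² + 3² + 5² + 2² = 47, d(A,C) = 8² + 4² + 2² + 2² = 88.
d(A,C) = 88 ≤ 51 + 47 = 98. Triangle inequality is satisfied.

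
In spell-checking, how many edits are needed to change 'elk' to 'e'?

Let D[i][j] be the edit distance between the first i characters of 'elk' and the first j characters of 'e', with D[i][0] = i, D[0][j] = j, and D[i][j] = D[i-1][j-1] if the characters match, else 1 + min(D[i-1][j], D[i][j-1], D[i-1][j-1]). Filling the table (rows: prefixes of 'elk', columns: prefixes of 'e'):
     ε  e
  ε  0  1
  e  1  0
  l  2  1
  k  3  2
The bottom-right entry gives D[3][1] = 2, so no sequence of fewer than 2 edits works. Backtracking through the table gives one optimal edit sequence (2 edits):
  elk → ek (del l @2)
  ek → e (del k @2)
Edit distance = 2.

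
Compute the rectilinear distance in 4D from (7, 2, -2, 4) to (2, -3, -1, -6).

Σ|x_i - y_i| = |7 - 2| + |2 - (-3)| + |-2 - (-1)| + |4 - (-6)| = 5 + 5 + 1 + 10 = 21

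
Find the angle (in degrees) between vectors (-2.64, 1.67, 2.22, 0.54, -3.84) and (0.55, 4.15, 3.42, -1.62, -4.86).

With u = (-2.64, 1.67, 2.22, 0.54, -3.84), v = (0.55, 4.15, 3.42, -1.62, -4.86):
u·v = (-2.64)·0.55 + 1.67·4.15 + 2.22·3.42 + 0.54·(-1.62) + (-3.84)·(-4.86) = (-1.452) + 6.9305 + 7.5924 + (-0.8748) + 18.6624 = 30.8585.
|u| = √((-2.64)² + 1.67² + 2.22² + 0.54² + (-3.84)²) = √(6.9696 + 2.7889 + 4.9284 + 0.2916 + 14.7456) = √29.7241, |v| = √(0.55² + 4.15² + 3.42² + (-1.62)² + (-4.86)²) = √(0.3025 + 17.2225 + 11.6964 + 2.6244 + 23.6196) = √55.4654.
cos θ = (u·v)/(|u||v|) = 30.8585/(√29.7241·√55.4654) ≈ 0.759993
θ = arccos(0.759993) ≈ 40.54°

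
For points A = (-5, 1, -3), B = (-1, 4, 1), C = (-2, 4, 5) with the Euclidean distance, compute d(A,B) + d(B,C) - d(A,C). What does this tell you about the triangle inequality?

d(A,B) = √(4² + 3² + 4²) = √41 ≈ 6.4031, d(B,C) = √(1² + 0² + 4²) = √17 ≈ 4.1231, d(A,C) = √(3² + 3² + 8²) = √82 ≈ 9.0554.
d(A,B) + d(B,C) - d(A,C) = 6.4031 + 4.1231 - 9.0554 = 10.5262 - 9.0554 = 1.4708 (to 4 decimal places). This is ≥ 0, so the triangle inequality holds for these points.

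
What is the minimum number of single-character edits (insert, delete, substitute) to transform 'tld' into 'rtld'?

Let D[i][j] be the edit distance between the first i characters of 'tld' and the first j characters of 'rtld', with D[i][0] = i, D[0][j] = j, and D[i][j] = D[i-1][j-1] if the characters match, else 1 + min(D[i-1][j], D[i][j-1], D[i-1][j-1]). Filling the table (rows: prefixes of 'tld', columns: prefixes of 'rtld'):
     ε  r  t  l  d
  ε  0  1  2  3  4
  t  1  1  1  2  3
  l  2  2  2  1  2
  d  3  3  3  2  1
The bottom-right entry gives D[3][4] = 1, so no sequence of fewer than 1 edit works. Backtracking through the table gives one optimal edit sequence (1 edit):
  tld → rtld (ins r @1)
Edit distance = 1.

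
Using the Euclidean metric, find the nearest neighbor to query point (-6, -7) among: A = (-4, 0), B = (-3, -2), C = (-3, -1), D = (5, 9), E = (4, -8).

Distances: d(A) ≈ 7.2801, d(B) ≈ 5.831, d(C) ≈ 6.7082, d(D) ≈ 19.4165, d(E) ≈ 10.0499. Nearest: B = (-3, -2) with distance 5.831.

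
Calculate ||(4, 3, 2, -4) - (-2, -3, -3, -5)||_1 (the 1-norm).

Σ|x_i - y_i| = |4 - (-2)| + |3 - (-3)| + |2 - (-3)| + |-4 - (-5)| = 6 + 6 + 5 + 1 = 18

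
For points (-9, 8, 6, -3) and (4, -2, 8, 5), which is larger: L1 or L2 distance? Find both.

L1 = |-9 - 4| + |8 - (-2)| + |6 - 8| + |-3 - 5| = 13 + 10 + 2 + 8 = 33
L2 = √(13² + 10² + 2² + 8²) = √337 ≈ 18.3576
L1 ≥ L2 always (equality iff movement is along one axis); L1 > L2 here.
Ratio L1/L2 = 33/√337 ≈ 1.7976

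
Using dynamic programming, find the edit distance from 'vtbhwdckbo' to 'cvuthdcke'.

Let D[i][j] be the edit distance between the first i characters of 'vtbhwdckbo' and the first j characters of 'cvuthdcke', with D[i][0] = i, D[0][j] = j, and D[i][j] = D[i-1][j-1] if the characters match, else 1 + min(D[i-1][j], D[i][j-1], D[i-1][j-1]). Filling the table (rows: prefixes of 'vtbhwdckbo', columns: prefixes of 'cvuthdcke'):
     ε  c  v  u  t  h  d  c  k  e
  ε  0  1  2  3  4  5  6  7  8  9
  v  1  1  1  2  3  4  5  6  7  8
  t  2  2  2  2  2  3  4  5  6  7
  b  3  3  3  3  3  3  4  5  6  7
  h  4  4  4  4  4  3  4  5  6  7
  w  5  5  5  5  5  4  4  5  6  7
  d  6  6  6  6  6  5  4  5  6  7
  c  7  6  7  7  7  6  5  4  5  6
  k  8  7  7  8  8  7  6  5  4  5
  b  9  8  8  8  9  8  7  6  5  5
  o 10  9  9  9  9  9  8  7  6  6
The bottom-right entry gives D[10][9] = 6, so no sequence of fewer than 6 edits works. Backtracking through the table gives one optimal edit sequence (6 edits):
  vtbhwdckbo → cvtbhwdckbo (ins c @1)
  cvtbhwdckbo → cvubhwdckbo (sub t→u @3)
  cvubhwdckbo → cvuthwdckbo (sub b→t @4)
  cvuthwdckbo → cvuthdckbo (del w @6)
  cvuthdckbo → cvuthdcko (del b @9)
  cvuthdcko → cvuthdcke (sub o→e @9)
Edit distance = 6.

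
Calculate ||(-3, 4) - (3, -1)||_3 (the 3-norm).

(Σ|x_i - y_i|^3)^(1/3) = (|-3 - 3|^3 + |4 - (-1)|^3)^(1/3)
= (6^3 + 5^3)^(1/3) = (216 + 125)^(1/3) = (341)^(1/3) ≈ 6.9864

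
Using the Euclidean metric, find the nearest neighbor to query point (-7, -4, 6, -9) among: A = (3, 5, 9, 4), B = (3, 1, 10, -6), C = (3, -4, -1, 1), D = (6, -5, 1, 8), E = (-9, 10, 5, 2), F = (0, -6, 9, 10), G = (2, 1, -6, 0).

Distances: d(A) ≈ 18.9473, d(B) ≈ 12.2474, d(C) ≈ 15.7797, d(D) = 22, d(E) ≈ 17.9444, d(F) ≈ 20.567, d(G) ≈ 18.1934. Nearest: B = (3, 1, 10, -6) with distance 12.2474.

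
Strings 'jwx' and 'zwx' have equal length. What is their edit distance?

Let D[i][j] be the edit distance between the first i characters of 'jwx' and the first j characters of 'zwx', with D[i][0] = i, D[0][j] = j, and D[i][j] = D[i-1][j-1] if the characters match, else 1 + min(D[i-1][j], D[i][j-1], D[i-1][j-1]). Filling the table (rows: prefixes of 'jwx', columns: prefixes of 'zwx'):
     ε  z  w  x
  ε  0  1  2  3
  j  1  1  2  3
  w  2  2  1  2
  x  3  3  2  1
The bottom-right entry gives D[3][3] = 1, so no sequence of fewer than 1 edit works. Backtracking through the table gives one optimal edit sequence (1 edit):
  jwx → zwx (sub j→z @1)
Edit distance = 1.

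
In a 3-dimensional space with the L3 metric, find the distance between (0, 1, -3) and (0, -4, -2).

(Σ|x_i - y_i|^3)^(1/3) = (|0 - 0|^3 + |1 - (-4)|^3 + |-3 - (-2)|^3)^(1/3)
= (0^3 + 5^3 + 1^3)^(1/3) = (0 + 125 + 1)^(1/3) = (126)^(1/3) ≈ 5.0133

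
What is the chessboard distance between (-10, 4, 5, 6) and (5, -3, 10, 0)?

max(|x_i - y_i|) = max(|-10 - 5|, |4 - (-3)|, |5 - 10|, |6 - 0|) = max(15, 7, 5, 6) = 15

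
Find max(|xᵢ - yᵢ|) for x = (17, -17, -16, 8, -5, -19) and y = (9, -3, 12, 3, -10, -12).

max(|x_i - y_i|) = max(|17 - 9|, |-17 - (-3)|, |-16 - 12|, |8 - 3|, |-5 - (-10)|, |-19 - (-12)|) = max(8, 14, 28, 5, 5, 7) = 28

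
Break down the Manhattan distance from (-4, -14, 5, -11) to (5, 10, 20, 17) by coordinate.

Σ|x_i - y_i| = |-4 - 5| + |-14 - 10| + |5 - 20| + |-11 - 17| = 9 + 24 + 15 + 28 = 76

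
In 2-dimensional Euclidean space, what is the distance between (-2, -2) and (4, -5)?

√(Σ(x_i - y_i)²) = √((-2 - 4)² + (-2 - (-5))²)
= √((-6)² + 3²) = √(36 + 9) = √45 ≈ 6.7082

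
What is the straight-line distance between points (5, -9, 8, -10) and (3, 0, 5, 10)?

√(Σ(x_i - y_i)²) = √((5 - 3)² + (-9 - 0)² + (8 - 5)² + (-10 - 10)²)
= √(2² + (-9)² + 3² + (-20)²) = √(4 + 81 + 9 + 400) = √494 ≈ 22.2261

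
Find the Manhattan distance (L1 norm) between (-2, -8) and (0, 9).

Σ|x_i - y_i| = |-2 - 0| + |-8 - 9| = 2 + 17 = 19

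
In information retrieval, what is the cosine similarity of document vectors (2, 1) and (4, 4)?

With u = (2, 1), v = (4, 4):
u·v = 2·4 + 1·4 = 8 + 4 = 12.
|u| = √(2² + 1²) = √5, |v| = √(4² + 4²) = √32, so |u||v| = √(5·32) = √160.
cos θ = (u·v)/(|u||v|) = 12/√160 ≈ 0.9487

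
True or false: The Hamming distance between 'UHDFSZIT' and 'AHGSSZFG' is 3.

Differing positions: 1, 3, 4, 7, 8. Hamming distance = 5, so the claim that d_H = 3 is false.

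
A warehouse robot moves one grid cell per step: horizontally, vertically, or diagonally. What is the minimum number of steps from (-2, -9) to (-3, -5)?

max(|x_i - y_i|) = max(|-2 - (-3)|, |-9 - (-5)|) = max(1, 4) = 4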